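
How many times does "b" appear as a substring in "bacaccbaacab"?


Searching for "b" in "bacaccbaacab"
Scanning each position:
  Position 0: "b" => MATCH
  Position 1: "a" => no
  Position 2: "c" => no
  Position 3: "a" => no
  Position 4: "c" => no
  Position 5: "c" => no
  Position 6: "b" => MATCH
  Position 7: "a" => no
  Position 8: "a" => no
  Position 9: "c" => no
  Position 10: "a" => no
  Position 11: "b" => MATCH
Total occurrences: 3

3


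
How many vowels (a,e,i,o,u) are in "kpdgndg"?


Input: kpdgndg
Checking each character:
  'k' at position 0: consonant
  'p' at position 1: consonant
  'd' at position 2: consonant
  'g' at position 3: consonant
  'n' at position 4: consonant
  'd' at position 5: consonant
  'g' at position 6: consonant
Total vowels: 0

0


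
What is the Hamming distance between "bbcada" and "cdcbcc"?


Comparing "bbcada" and "cdcbcc" position by position:
  Position 0: 'b' vs 'c' => differ
  Position 1: 'b' vs 'd' => differ
  Position 2: 'c' vs 'c' => same
  Position 3: 'a' vs 'b' => differ
  Position 4: 'd' vs 'c' => differ
  Position 5: 'a' vs 'c' => differ
Total differences (Hamming distance): 5

5


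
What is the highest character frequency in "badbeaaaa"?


Input: badbeaaaa
Character counts:
  'a': 5
  'b': 2
  'd': 1
  'e': 1
Maximum frequency: 5

5


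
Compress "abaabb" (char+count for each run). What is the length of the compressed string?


Input: abaabb
Runs:
  'a' x 1 => "a1"
  'b' x 1 => "b1"
  'a' x 2 => "a2"
  'b' x 2 => "b2"
Compressed: "a1b1a2b2"
Compressed length: 8

8


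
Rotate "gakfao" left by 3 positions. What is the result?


Input: "gakfao", rotate left by 3
First 3 characters: "gak"
Remaining characters: "fao"
Concatenate remaining + first: "fao" + "gak" = "faogak"

faogak


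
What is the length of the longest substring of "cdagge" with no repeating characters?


Input: "cdagge"
Sliding window (track last position of each char):
  Position 0 ('c'): window [0,0] length 1 -- new best
  Position 1 ('d'): window [0,1] length 2 -- new best
  Position 2 ('a'): window [0,2] length 3 -- new best
  Position 3 ('g'): window [0,3] length 4 -- new best
  Position 4 ('g'): repeat (last at 3), move window start to 4
  Position 4 ('g'): window [4,4] length 1
  Position 5 ('e'): window [4,5] length 2
Longest substring with no repeats: "cdag" with length 4

4


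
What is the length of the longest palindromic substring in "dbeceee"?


Input: "dbeceee"
Checking substrings for palindromes:
  [2:5] "ece" (len 3) => palindrome
  [4:7] "eee" (len 3) => palindrome
  [4:6] "ee" (len 2) => palindrome
  [5:7] "ee" (len 2) => palindrome
Longest palindromic substring: "ece" with length 3

3


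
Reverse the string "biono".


Input: biono
Reading characters right to left:
  Position 4: 'o'
  Position 3: 'n'
  Position 2: 'o'
  Position 1: 'i'
  Position 0: 'b'
Reversed: onoib

onoib


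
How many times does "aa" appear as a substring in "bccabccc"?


Searching for "aa" in "bccabccc"
Scanning each position:
  Position 0: "bc" => no
  Position 1: "cc" => no
  Position 2: "ca" => no
  Position 3: "ab" => no
  Position 4: "bc" => no
  Position 5: "cc" => no
  Position 6: "cc" => no
Total occurrences: 0

0


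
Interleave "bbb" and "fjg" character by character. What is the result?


Interleaving "bbb" and "fjg":
  Position 0: 'b' from first, 'f' from second => "bf"
  Position 1: 'b' from first, 'j' from second => "bj"
  Position 2: 'b' from first, 'g' from second => "bg"
Result: bfbjbg

bfbjbg


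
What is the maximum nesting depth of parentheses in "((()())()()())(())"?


Input: "((()())()()())(())"
Tracking depth:
  Position 0 '(': depth becomes 1
  Position 1 '(': depth becomes 2
  Position 2 '(': depth becomes 3
  Position 3 ')': depth becomes 2
  Position 4 '(': depth becomes 3
  Position 5 ')': depth becomes 2
  Position 6 ')': depth becomes 1
  Position 7 '(': depth becomes 2
  Position 8 ')': depth becomes 1
  Position 9 '(': depth becomes 2
  Position 10 ')': depth becomes 1
  Position 11 '(': depth becomes 2
  Position 12 ')': depth becomes 1
  Position 13 ')': depth becomes 0
  Position 14 '(': depth becomes 1
  Position 15 '(': depth becomes 2
  Position 16 ')': depth becomes 1
  Position 17 ')': depth becomes 0
Maximum depth reached: 3

3


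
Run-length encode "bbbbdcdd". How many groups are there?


Input: bbbbdcdd
Scanning for consecutive runs:
  Group 1: 'b' x 4 (positions 0-3)
  Group 2: 'd' x 1 (positions 4-4)
  Group 3: 'c' x 1 (positions 5-5)
  Group 4: 'd' x 2 (positions 6-7)
Total groups: 4

4


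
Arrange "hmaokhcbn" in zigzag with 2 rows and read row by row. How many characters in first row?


Zigzag "hmaokhcbn" into 2 rows:
Placing characters:
  'h' => row 0
  'm' => row 1
  'a' => row 0
  'o' => row 1
  'k' => row 0
  'h' => row 1
  'c' => row 0
  'b' => row 1
  'n' => row 0
Rows:
  Row 0: "hakcn"
  Row 1: "mohb"
First row length: 5

5


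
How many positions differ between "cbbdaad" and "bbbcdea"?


Comparing "cbbdaad" and "bbbcdea" position by position:
  Position 0: 'c' vs 'b' => DIFFER
  Position 1: 'b' vs 'b' => same
  Position 2: 'b' vs 'b' => same
  Position 3: 'd' vs 'c' => DIFFER
  Position 4: 'a' vs 'd' => DIFFER
  Position 5: 'a' vs 'e' => DIFFER
  Position 6: 'd' vs 'a' => DIFFER
Positions that differ: 5

5


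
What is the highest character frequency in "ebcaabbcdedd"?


Input: ebcaabbcdedd
Character counts:
  'a': 2
  'b': 3
  'c': 2
  'd': 3
  'e': 2
Maximum frequency: 3

3


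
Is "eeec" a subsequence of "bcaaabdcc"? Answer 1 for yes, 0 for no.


Check if "eeec" is a subsequence of "bcaaabdcc"
Greedy scan:
  Position 0 ('b'): no match needed
  Position 1 ('c'): no match needed
  Position 2 ('a'): no match needed
  Position 3 ('a'): no match needed
  Position 4 ('a'): no match needed
  Position 5 ('b'): no match needed
  Position 6 ('d'): no match needed
  Position 7 ('c'): no match needed
  Position 8 ('c'): no match needed
Only matched 0/4 characters => not a subsequence

0


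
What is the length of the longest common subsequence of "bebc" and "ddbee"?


LCS of "bebc" and "ddbee"
DP table:
           d    d    b    e    e
      0    0    0    0    0    0
  b   0    0    0    1    1    1
  e   0    0    0    1    2    2
  b   0    0    0    1    2    2
  c   0    0    0    1    2    2
LCS length = dp[4][5] = 2

2


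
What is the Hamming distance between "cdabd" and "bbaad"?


Comparing "cdabd" and "bbaad" position by position:
  Position 0: 'c' vs 'b' => differ
  Position 1: 'd' vs 'b' => differ
  Position 2: 'a' vs 'a' => same
  Position 3: 'b' vs 'a' => differ
  Position 4: 'd' vs 'd' => same
Total differences (Hamming distance): 3

3


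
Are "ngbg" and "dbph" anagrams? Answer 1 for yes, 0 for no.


Strings: "ngbg", "dbph"
Sorted first:  bggn
Sorted second: bdhp
Differ at position 1: 'g' vs 'd' => not anagrams

0


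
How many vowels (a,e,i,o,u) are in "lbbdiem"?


Input: lbbdiem
Checking each character:
  'l' at position 0: consonant
  'b' at position 1: consonant
  'b' at position 2: consonant
  'd' at position 3: consonant
  'i' at position 4: vowel (running total: 1)
  'e' at position 5: vowel (running total: 2)
  'm' at position 6: consonant
Total vowels: 2

2


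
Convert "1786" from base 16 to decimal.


Input: "1786" in base 16
Positional expansion:
  Digit '1' (value 1) x 16^3 = 4096
  Digit '7' (value 7) x 16^2 = 1792
  Digit '8' (value 8) x 16^1 = 128
  Digit '6' (value 6) x 16^0 = 6
Sum = 6022

6022


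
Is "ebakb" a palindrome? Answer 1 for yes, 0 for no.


Input: ebakb
Reversed: bkabe
  Compare pos 0 ('e') with pos 4 ('b'): MISMATCH
  Compare pos 1 ('b') with pos 3 ('k'): MISMATCH
Result: not a palindrome

0


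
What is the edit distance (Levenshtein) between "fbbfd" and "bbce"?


Computing edit distance: "fbbfd" -> "bbce"
DP table:
           b    b    c    e
      0    1    2    3    4
  f   1    1    2    3    4
  b   2    1    1    2    3
  b   3    2    1    2    3
  f   4    3    2    2    3
  d   5    4    3    3    3
Edit distance = dp[5][4] = 3

3


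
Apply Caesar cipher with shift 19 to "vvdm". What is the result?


Caesar cipher: shift "vvdm" by 19
  'v' (pos 21) + 19 = pos 14 = 'o'
  'v' (pos 21) + 19 = pos 14 = 'o'
  'd' (pos 3) + 19 = pos 22 = 'w'
  'm' (pos 12) + 19 = pos 5 = 'f'
Result: oowf

oowf


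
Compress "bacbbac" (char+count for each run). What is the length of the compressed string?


Input: bacbbac
Runs:
  'b' x 1 => "b1"
  'a' x 1 => "a1"
  'c' x 1 => "c1"
  'b' x 2 => "b2"
  'a' x 1 => "a1"
  'c' x 1 => "c1"
Compressed: "b1a1c1b2a1c1"
Compressed length: 12

12


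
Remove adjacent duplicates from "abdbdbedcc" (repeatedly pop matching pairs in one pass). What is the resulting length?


Input: abdbdbedcc
Stack-based adjacent duplicate removal:
  Read 'a': push. Stack: a
  Read 'b': push. Stack: ab
  Read 'd': push. Stack: abd
  Read 'b': push. Stack: abdb
  Read 'd': push. Stack: abdbd
  Read 'b': push. Stack: abdbdb
  Read 'e': push. Stack: abdbdbe
  Read 'd': push. Stack: abdbdbed
  Read 'c': push. Stack: abdbdbedc
  Read 'c': matches stack top 'c' => pop. Stack: abdbdbed
Final stack: "abdbdbed" (length 8)

8


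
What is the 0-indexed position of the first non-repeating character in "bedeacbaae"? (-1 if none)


Input: bedeacbaae
Character frequencies:
  'a': 3
  'b': 2
  'c': 1
  'd': 1
  'e': 3
Scanning left to right for freq == 1:
  Position 0 ('b'): freq=2, skip
  Position 1 ('e'): freq=3, skip
  Position 2 ('d'): unique! => answer = 2

2


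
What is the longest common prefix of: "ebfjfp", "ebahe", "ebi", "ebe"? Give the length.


Words: ebfjfp, ebahe, ebi, ebe
  Position 0: all 'e' => match
  Position 1: all 'b' => match
  Position 2: ('f', 'a', 'i', 'e') => mismatch, stop
LCP = "eb" (length 2)

2


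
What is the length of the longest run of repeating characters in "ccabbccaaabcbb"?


Input: "ccabbccaaabcbb"
Scanning for longest run:
  Position 1 ('c'): continues run of 'c', length=2
  Position 2 ('a'): new char, reset run to 1
  Position 3 ('b'): new char, reset run to 1
  Position 4 ('b'): continues run of 'b', length=2
  Position 5 ('c'): new char, reset run to 1
  Position 6 ('c'): continues run of 'c', length=2
  Position 7 ('a'): new char, reset run to 1
  Position 8 ('a'): continues run of 'a', length=2
  Position 9 ('a'): continues run of 'a', length=3
  Position 10 ('b'): new char, reset run to 1
  Position 11 ('c'): new char, reset run to 1
  Position 12 ('b'): new char, reset run to 1
  Position 13 ('b'): continues run of 'b', length=2
Longest run: 'a' with length 3

3


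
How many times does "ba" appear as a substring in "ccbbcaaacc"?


Searching for "ba" in "ccbbcaaacc"
Scanning each position:
  Position 0: "cc" => no
  Position 1: "cb" => no
  Position 2: "bb" => no
  Position 3: "bc" => no
  Position 4: "ca" => no
  Position 5: "aa" => no
  Position 6: "aa" => no
  Position 7: "ac" => no
  Position 8: "cc" => no
Total occurrences: 0

0


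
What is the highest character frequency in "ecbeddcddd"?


Input: ecbeddcddd
Character counts:
  'b': 1
  'c': 2
  'd': 5
  'e': 2
Maximum frequency: 5

5


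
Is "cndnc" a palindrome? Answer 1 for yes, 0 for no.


Input: cndnc
Reversed: cndnc
  Compare pos 0 ('c') with pos 4 ('c'): match
  Compare pos 1 ('n') with pos 3 ('n'): match
Result: palindrome

1


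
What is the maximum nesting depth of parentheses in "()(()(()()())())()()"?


Input: "()(()(()()())())()()"
Tracking depth:
  Position 0 '(': depth becomes 1
  Position 1 ')': depth becomes 0
  Position 2 '(': depth becomes 1
  Position 3 '(': depth becomes 2
  Position 4 ')': depth becomes 1
  Position 5 '(': depth becomes 2
  Position 6 '(': depth becomes 3
  Position 7 ')': depth becomes 2
  Position 8 '(': depth becomes 3
  Position 9 ')': depth becomes 2
  Position 10 '(': depth becomes 3
  Position 11 ')': depth becomes 2
  Position 12 ')': depth becomes 1
  Position 13 '(': depth becomes 2
  Position 14 ')': depth becomes 1
  Position 15 ')': depth becomes 0
  Position 16 '(': depth becomes 1
  Position 17 ')': depth becomes 0
  Position 18 '(': depth becomes 1
  Position 19 ')': depth becomes 0
Maximum depth reached: 3

3


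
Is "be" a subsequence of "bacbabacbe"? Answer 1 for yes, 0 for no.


Check if "be" is a subsequence of "bacbabacbe"
Greedy scan:
  Position 0 ('b'): matches sub[0] = 'b'
  Position 1 ('a'): no match needed
  Position 2 ('c'): no match needed
  Position 3 ('b'): no match needed
  Position 4 ('a'): no match needed
  Position 5 ('b'): no match needed
  Position 6 ('a'): no match needed
  Position 7 ('c'): no match needed
  Position 8 ('b'): no match needed
  Position 9 ('e'): matches sub[1] = 'e'
All 2 characters matched => is a subsequence

1


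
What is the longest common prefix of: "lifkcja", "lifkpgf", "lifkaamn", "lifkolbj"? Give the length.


Words: lifkcja, lifkpgf, lifkaamn, lifkolbj
  Position 0: all 'l' => match
  Position 1: all 'i' => match
  Position 2: all 'f' => match
  Position 3: all 'k' => match
  Position 4: ('c', 'p', 'a', 'o') => mismatch, stop
LCP = "lifk" (length 4)

4


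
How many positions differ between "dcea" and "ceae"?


Comparing "dcea" and "ceae" position by position:
  Position 0: 'd' vs 'c' => DIFFER
  Position 1: 'c' vs 'e' => DIFFER
  Position 2: 'e' vs 'a' => DIFFER
  Position 3: 'a' vs 'e' => DIFFER
Positions that differ: 4

4


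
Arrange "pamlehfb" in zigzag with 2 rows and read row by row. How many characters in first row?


Zigzag "pamlehfb" into 2 rows:
Placing characters:
  'p' => row 0
  'a' => row 1
  'm' => row 0
  'l' => row 1
  'e' => row 0
  'h' => row 1
  'f' => row 0
  'b' => row 1
Rows:
  Row 0: "pmef"
  Row 1: "alhb"
First row length: 4

4


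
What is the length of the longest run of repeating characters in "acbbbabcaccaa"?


Input: "acbbbabcaccaa"
Scanning for longest run:
  Position 1 ('c'): new char, reset run to 1
  Position 2 ('b'): new char, reset run to 1
  Position 3 ('b'): continues run of 'b', length=2
  Position 4 ('b'): continues run of 'b', length=3
  Position 5 ('a'): new char, reset run to 1
  Position 6 ('b'): new char, reset run to 1
  Position 7 ('c'): new char, reset run to 1
  Position 8 ('a'): new char, reset run to 1
  Position 9 ('c'): new char, reset run to 1
  Position 10 ('c'): continues run of 'c', length=2
  Position 11 ('a'): new char, reset run to 1
  Position 12 ('a'): continues run of 'a', length=2
Longest run: 'b' with length 3

3


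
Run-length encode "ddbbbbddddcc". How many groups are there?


Input: ddbbbbddddcc
Scanning for consecutive runs:
  Group 1: 'd' x 2 (positions 0-1)
  Group 2: 'b' x 4 (positions 2-5)
  Group 3: 'd' x 4 (positions 6-9)
  Group 4: 'c' x 2 (positions 10-11)
Total groups: 4

4


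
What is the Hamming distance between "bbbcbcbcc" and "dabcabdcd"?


Comparing "bbbcbcbcc" and "dabcabdcd" position by position:
  Position 0: 'b' vs 'd' => differ
  Position 1: 'b' vs 'a' => differ
  Position 2: 'b' vs 'b' => same
  Position 3: 'c' vs 'c' => same
  Position 4: 'b' vs 'a' => differ
  Position 5: 'c' vs 'b' => differ
  Position 6: 'b' vs 'd' => differ
  Position 7: 'c' vs 'c' => same
  Position 8: 'c' vs 'd' => differ
Total differences (Hamming distance): 6

6


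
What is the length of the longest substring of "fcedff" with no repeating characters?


Input: "fcedff"
Sliding window (track last position of each char):
  Position 0 ('f'): window [0,0] length 1 -- new best
  Position 1 ('c'): window [0,1] length 2 -- new best
  Position 2 ('e'): window [0,2] length 3 -- new best
  Position 3 ('d'): window [0,3] length 4 -- new best
  Position 4 ('f'): repeat (last at 0), move window start to 1
  Position 4 ('f'): window [1,4] length 4
  Position 5 ('f'): repeat (last at 4), move window start to 5
  Position 5 ('f'): window [5,5] length 1
Longest substring with no repeats: "fced" with length 4

4


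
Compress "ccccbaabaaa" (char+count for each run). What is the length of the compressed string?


Input: ccccbaabaaa
Runs:
  'c' x 4 => "c4"
  'b' x 1 => "b1"
  'a' x 2 => "a2"
  'b' x 1 => "b1"
  'a' x 3 => "a3"
Compressed: "c4b1a2b1a3"
Compressed length: 10

10


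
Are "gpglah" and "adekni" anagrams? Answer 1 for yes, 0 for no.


Strings: "gpglah", "adekni"
Sorted first:  agghlp
Sorted second: adeikn
Differ at position 1: 'g' vs 'd' => not anagrams

0


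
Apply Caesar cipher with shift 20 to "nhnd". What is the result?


Caesar cipher: shift "nhnd" by 20
  'n' (pos 13) + 20 = pos 7 = 'h'
  'h' (pos 7) + 20 = pos 1 = 'b'
  'n' (pos 13) + 20 = pos 7 = 'h'
  'd' (pos 3) + 20 = pos 23 = 'x'
Result: hbhx

hbhx


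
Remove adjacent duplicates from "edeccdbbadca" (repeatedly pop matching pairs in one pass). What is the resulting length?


Input: edeccdbbadca
Stack-based adjacent duplicate removal:
  Read 'e': push. Stack: e
  Read 'd': push. Stack: ed
  Read 'e': push. Stack: ede
  Read 'c': push. Stack: edec
  Read 'c': matches stack top 'c' => pop. Stack: ede
  Read 'd': push. Stack: eded
  Read 'b': push. Stack: ededb
  Read 'b': matches stack top 'b' => pop. Stack: eded
  Read 'a': push. Stack: ededa
  Read 'd': push. Stack: ededad
  Read 'c': push. Stack: ededadc
  Read 'a': push. Stack: ededadca
Final stack: "ededadca" (length 8)

8


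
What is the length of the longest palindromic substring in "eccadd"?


Input: "eccadd"
Checking substrings for palindromes:
  [1:3] "cc" (len 2) => palindrome
  [4:6] "dd" (len 2) => palindrome
Longest palindromic substring: "cc" with length 2

2


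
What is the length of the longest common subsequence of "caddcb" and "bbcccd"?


LCS of "caddcb" and "bbcccd"
DP table:
           b    b    c    c    c    d
      0    0    0    0    0    0    0
  c   0    0    0    1    1    1    1
  a   0    0    0    1    1    1    1
  d   0    0    0    1    1    1    2
  d   0    0    0    1    1    1    2
  c   0    0    0    1    2    2    2
  b   0    1    1    1    2    2    2
LCS length = dp[6][6] = 2

2


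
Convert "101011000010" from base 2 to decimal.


Input: "101011000010" in base 2
Positional expansion:
  Digit '1' (value 1) x 2^11 = 2048
  Digit '0' (value 0) x 2^10 = 0
  Digit '1' (value 1) x 2^9 = 512
  Digit '0' (value 0) x 2^8 = 0
  Digit '1' (value 1) x 2^7 = 128
  Digit '1' (value 1) x 2^6 = 64
  Digit '0' (value 0) x 2^5 = 0
  Digit '0' (value 0) x 2^4 = 0
  Digit '0' (value 0) x 2^3 = 0
  Digit '0' (value 0) x 2^2 = 0
  Digit '1' (value 1) x 2^1 = 2
  Digit '0' (value 0) x 2^0 = 0
Sum = 2754

2754


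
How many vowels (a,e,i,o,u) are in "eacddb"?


Input: eacddb
Checking each character:
  'e' at position 0: vowel (running total: 1)
  'a' at position 1: vowel (running total: 2)
  'c' at position 2: consonant
  'd' at position 3: consonant
  'd' at position 4: consonant
  'b' at position 5: consonant
Total vowels: 2

2


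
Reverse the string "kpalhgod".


Input: kpalhgod
Reading characters right to left:
  Position 7: 'd'
  Position 6: 'o'
  Position 5: 'g'
  Position 4: 'h'
  Position 3: 'l'
  Position 2: 'a'
  Position 1: 'p'
  Position 0: 'k'
Reversed: doghlapk

doghlapk


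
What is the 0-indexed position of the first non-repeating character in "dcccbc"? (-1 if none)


Input: dcccbc
Character frequencies:
  'b': 1
  'c': 4
  'd': 1
Scanning left to right for freq == 1:
  Position 0 ('d'): unique! => answer = 0

0


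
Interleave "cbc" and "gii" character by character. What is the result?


Interleaving "cbc" and "gii":
  Position 0: 'c' from first, 'g' from second => "cg"
  Position 1: 'b' from first, 'i' from second => "bi"
  Position 2: 'c' from first, 'i' from second => "ci"
Result: cgbici

cgbici


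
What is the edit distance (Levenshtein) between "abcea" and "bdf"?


Computing edit distance: "abcea" -> "bdf"
DP table:
           b    d    f
      0    1    2    3
  a   1    1    2    3
  b   2    1    2    3
  c   3    2    2    3
  e   4    3    3    3
  a   5    4    4    4
Edit distance = dp[5][3] = 4

4


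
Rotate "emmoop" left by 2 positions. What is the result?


Input: "emmoop", rotate left by 2
First 2 characters: "em"
Remaining characters: "moop"
Concatenate remaining + first: "moop" + "em" = "moopem"

moopem


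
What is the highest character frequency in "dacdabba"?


Input: dacdabba
Character counts:
  'a': 3
  'b': 2
  'c': 1
  'd': 2
Maximum frequency: 3

3


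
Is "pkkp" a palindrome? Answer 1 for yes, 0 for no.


Input: pkkp
Reversed: pkkp
  Compare pos 0 ('p') with pos 3 ('p'): match
  Compare pos 1 ('k') with pos 2 ('k'): match
Result: palindrome

1


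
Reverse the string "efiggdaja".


Input: efiggdaja
Reading characters right to left:
  Position 8: 'a'
  Position 7: 'j'
  Position 6: 'a'
  Position 5: 'd'
  Position 4: 'g'
  Position 3: 'g'
  Position 2: 'i'
  Position 1: 'f'
  Position 0: 'e'
Reversed: ajadggife

ajadggife


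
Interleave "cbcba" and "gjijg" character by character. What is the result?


Interleaving "cbcba" and "gjijg":
  Position 0: 'c' from first, 'g' from second => "cg"
  Position 1: 'b' from first, 'j' from second => "bj"
  Position 2: 'c' from first, 'i' from second => "ci"
  Position 3: 'b' from first, 'j' from second => "bj"
  Position 4: 'a' from first, 'g' from second => "ag"
Result: cgbjcibjag

cgbjcibjag


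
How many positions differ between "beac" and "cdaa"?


Comparing "beac" and "cdaa" position by position:
  Position 0: 'b' vs 'c' => DIFFER
  Position 1: 'e' vs 'd' => DIFFER
  Position 2: 'a' vs 'a' => same
  Position 3: 'c' vs 'a' => DIFFER
Positions that differ: 3

3


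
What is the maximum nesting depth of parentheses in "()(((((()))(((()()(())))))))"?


Input: "()(((((()))(((()()(())))))))"
Tracking depth:
  Position 0 '(': depth becomes 1
  Position 1 ')': depth becomes 0
  Position 2 '(': depth becomes 1
  Position 3 '(': depth becomes 2
  Position 4 '(': depth becomes 3
  Position 5 '(': depth becomes 4
  Position 6 '(': depth becomes 5
  Position 7 '(': depth becomes 6
  Position 8 ')': depth becomes 5
  Position 9 ')': depth becomes 4
  Position 10 ')': depth becomes 3
  Position 11 '(': depth becomes 4
  Position 12 '(': depth becomes 5
  Position 13 '(': depth becomes 6
  Position 14 '(': depth becomes 7
  Position 15 ')': depth becomes 6
  Position 16 '(': depth becomes 7
  Position 17 ')': depth becomes 6
  Position 18 '(': depth becomes 7
  Position 19 '(': depth becomes 8
  Position 20 ')': depth becomes 7
  Position 21 ')': depth becomes 6
  Position 22 ')': depth becomes 5
  Position 23 ')': depth becomes 4
  Position 24 ')': depth becomes 3
  Position 25 ')': depth becomes 2
  Position 26 ')': depth becomes 1
  Position 27 ')': depth becomes 0
Maximum depth reached: 8

8


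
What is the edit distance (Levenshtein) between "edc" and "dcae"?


Computing edit distance: "edc" -> "dcae"
DP table:
           d    c    a    e
      0    1    2    3    4
  e   1    1    2    3    3
  d   2    1    2    3    4
  c   3    2    1    2    3
Edit distance = dp[3][4] = 3

3


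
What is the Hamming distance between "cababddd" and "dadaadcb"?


Comparing "cababddd" and "dadaadcb" position by position:
  Position 0: 'c' vs 'd' => differ
  Position 1: 'a' vs 'a' => same
  Position 2: 'b' vs 'd' => differ
  Position 3: 'a' vs 'a' => same
  Position 4: 'b' vs 'a' => differ
  Position 5: 'd' vs 'd' => same
  Position 6: 'd' vs 'c' => differ
  Position 7: 'd' vs 'b' => differ
Total differences (Hamming distance): 5

5


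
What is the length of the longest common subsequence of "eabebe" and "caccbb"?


LCS of "eabebe" and "caccbb"
DP table:
           c    a    c    c    b    b
      0    0    0    0    0    0    0
  e   0    0    0    0    0    0    0
  a   0    0    1    1    1    1    1
  b   0    0    1    1    1    2    2
  e   0    0    1    1    1    2    2
  b   0    0    1    1    1    2    3
  e   0    0    1    1    1    2    3
LCS length = dp[6][6] = 3

3


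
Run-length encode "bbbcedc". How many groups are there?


Input: bbbcedc
Scanning for consecutive runs:
  Group 1: 'b' x 3 (positions 0-2)
  Group 2: 'c' x 1 (positions 3-3)
  Group 3: 'e' x 1 (positions 4-4)
  Group 4: 'd' x 1 (positions 5-5)
  Group 5: 'c' x 1 (positions 6-6)
Total groups: 5

5


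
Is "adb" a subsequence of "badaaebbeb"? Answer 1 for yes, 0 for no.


Check if "adb" is a subsequence of "badaaebbeb"
Greedy scan:
  Position 0 ('b'): no match needed
  Position 1 ('a'): matches sub[0] = 'a'
  Position 2 ('d'): matches sub[1] = 'd'
  Position 3 ('a'): no match needed
  Position 4 ('a'): no match needed
  Position 5 ('e'): no match needed
  Position 6 ('b'): matches sub[2] = 'b'
  Position 7 ('b'): no match needed
  Position 8 ('e'): no match needed
  Position 9 ('b'): no match needed
All 3 characters matched => is a subsequence

1


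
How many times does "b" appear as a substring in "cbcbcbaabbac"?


Searching for "b" in "cbcbcbaabbac"
Scanning each position:
  Position 0: "c" => no
  Position 1: "b" => MATCH
  Position 2: "c" => no
  Position 3: "b" => MATCH
  Position 4: "c" => no
  Position 5: "b" => MATCH
  Position 6: "a" => no
  Position 7: "a" => no
  Position 8: "b" => MATCH
  Position 9: "b" => MATCH
  Position 10: "a" => no
  Position 11: "c" => no
Total occurrences: 5

5


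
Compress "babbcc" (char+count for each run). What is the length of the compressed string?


Input: babbcc
Runs:
  'b' x 1 => "b1"
  'a' x 1 => "a1"
  'b' x 2 => "b2"
  'c' x 2 => "c2"
Compressed: "b1a1b2c2"
Compressed length: 8

8


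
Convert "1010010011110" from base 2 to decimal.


Input: "1010010011110" in base 2
Positional expansion:
  Digit '1' (value 1) x 2^12 = 4096
  Digit '0' (value 0) x 2^11 = 0
  Digit '1' (value 1) x 2^10 = 1024
  Digit '0' (value 0) x 2^9 = 0
  Digit '0' (value 0) x 2^8 = 0
  Digit '1' (value 1) x 2^7 = 128
  Digit '0' (value 0) x 2^6 = 0
  Digit '0' (value 0) x 2^5 = 0
  Digit '1' (value 1) x 2^4 = 16
  Digit '1' (value 1) x 2^3 = 8
  Digit '1' (value 1) x 2^2 = 4
  Digit '1' (value 1) x 2^1 = 2
  Digit '0' (value 0) x 2^0 = 0
Sum = 5278

5278


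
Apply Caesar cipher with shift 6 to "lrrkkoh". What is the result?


Caesar cipher: shift "lrrkkoh" by 6
  'l' (pos 11) + 6 = pos 17 = 'r'
  'r' (pos 17) + 6 = pos 23 = 'x'
  'r' (pos 17) + 6 = pos 23 = 'x'
  'k' (pos 10) + 6 = pos 16 = 'q'
  'k' (pos 10) + 6 = pos 16 = 'q'
  'o' (pos 14) + 6 = pos 20 = 'u'
  'h' (pos 7) + 6 = pos 13 = 'n'
Result: rxxqqun

rxxqqun


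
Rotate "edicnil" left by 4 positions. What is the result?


Input: "edicnil", rotate left by 4
First 4 characters: "edic"
Remaining characters: "nil"
Concatenate remaining + first: "nil" + "edic" = "niledic"

niledic


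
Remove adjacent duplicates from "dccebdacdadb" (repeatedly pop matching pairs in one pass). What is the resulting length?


Input: dccebdacdadb
Stack-based adjacent duplicate removal:
  Read 'd': push. Stack: d
  Read 'c': push. Stack: dc
  Read 'c': matches stack top 'c' => pop. Stack: d
  Read 'e': push. Stack: de
  Read 'b': push. Stack: deb
  Read 'd': push. Stack: debd
  Read 'a': push. Stack: debda
  Read 'c': push. Stack: debdac
  Read 'd': push. Stack: debdacd
  Read 'a': push. Stack: debdacda
  Read 'd': push. Stack: debdacdad
  Read 'b': push. Stack: debdacdadb
Final stack: "debdacdadb" (length 10)

10


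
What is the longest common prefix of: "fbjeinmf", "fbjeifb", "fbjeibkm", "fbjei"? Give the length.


Words: fbjeinmf, fbjeifb, fbjeibkm, fbjei
  Position 0: all 'f' => match
  Position 1: all 'b' => match
  Position 2: all 'j' => match
  Position 3: all 'e' => match
  Position 4: all 'i' => match
LCP = "fbjei" (length 5)

5


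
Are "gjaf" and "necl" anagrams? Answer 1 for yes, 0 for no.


Strings: "gjaf", "necl"
Sorted first:  afgj
Sorted second: celn
Differ at position 0: 'a' vs 'c' => not anagrams

0


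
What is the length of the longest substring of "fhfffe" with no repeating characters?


Input: "fhfffe"
Sliding window (track last position of each char):
  Position 0 ('f'): window [0,0] length 1 -- new best
  Position 1 ('h'): window [0,1] length 2 -- new best
  Position 2 ('f'): repeat (last at 0), move window start to 1
  Position 2 ('f'): window [1,2] length 2
  Position 3 ('f'): repeat (last at 2), move window start to 3
  Position 3 ('f'): window [3,3] length 1
  Position 4 ('f'): repeat (last at 3), move window start to 4
  Position 4 ('f'): window [4,4] length 1
  Position 5 ('e'): window [4,5] length 2
Longest substring with no repeats: "fh" with length 2

2


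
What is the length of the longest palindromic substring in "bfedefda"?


Input: "bfedefda"
Checking substrings for palindromes:
  [1:6] "fedef" (len 5) => palindrome
  [2:5] "ede" (len 3) => palindrome
Longest palindromic substring: "fedef" with length 5

5


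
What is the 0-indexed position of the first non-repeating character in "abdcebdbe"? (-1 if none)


Input: abdcebdbe
Character frequencies:
  'a': 1
  'b': 3
  'c': 1
  'd': 2
  'e': 2
Scanning left to right for freq == 1:
  Position 0 ('a'): unique! => answer = 0

0


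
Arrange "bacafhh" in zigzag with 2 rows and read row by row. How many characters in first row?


Zigzag "bacafhh" into 2 rows:
Placing characters:
  'b' => row 0
  'a' => row 1
  'c' => row 0
  'a' => row 1
  'f' => row 0
  'h' => row 1
  'h' => row 0
Rows:
  Row 0: "bcfh"
  Row 1: "aah"
First row length: 4

4


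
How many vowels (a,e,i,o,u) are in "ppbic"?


Input: ppbic
Checking each character:
  'p' at position 0: consonant
  'p' at position 1: consonant
  'b' at position 2: consonant
  'i' at position 3: vowel (running total: 1)
  'c' at position 4: consonant
Total vowels: 1

1


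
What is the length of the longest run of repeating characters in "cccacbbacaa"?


Input: "cccacbbacaa"
Scanning for longest run:
  Position 1 ('c'): continues run of 'c', length=2
  Position 2 ('c'): continues run of 'c', length=3
  Position 3 ('a'): new char, reset run to 1
  Position 4 ('c'): new char, reset run to 1
  Position 5 ('b'): new char, reset run to 1
  Position 6 ('b'): continues run of 'b', length=2
  Position 7 ('a'): new char, reset run to 1
  Position 8 ('c'): new char, reset run to 1
  Position 9 ('a'): new char, reset run to 1
  Position 10 ('a'): continues run of 'a', length=2
Longest run: 'c' with length 3

3


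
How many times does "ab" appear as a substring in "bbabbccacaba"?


Searching for "ab" in "bbabbccacaba"
Scanning each position:
  Position 0: "bb" => no
  Position 1: "ba" => no
  Position 2: "ab" => MATCH
  Position 3: "bb" => no
  Position 4: "bc" => no
  Position 5: "cc" => no
  Position 6: "ca" => no
  Position 7: "ac" => no
  Position 8: "ca" => no
  Position 9: "ab" => MATCH
  Position 10: "ba" => no
Total occurrences: 2

2


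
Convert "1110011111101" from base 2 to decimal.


Input: "1110011111101" in base 2
Positional expansion:
  Digit '1' (value 1) x 2^12 = 4096
  Digit '1' (value 1) x 2^11 = 2048
  Digit '1' (value 1) x 2^10 = 1024
  Digit '0' (value 0) x 2^9 = 0
  Digit '0' (value 0) x 2^8 = 0
  Digit '1' (value 1) x 2^7 = 128
  Digit '1' (value 1) x 2^6 = 64
  Digit '1' (value 1) x 2^5 = 32
  Digit '1' (value 1) x 2^4 = 16
  Digit '1' (value 1) x 2^3 = 8
  Digit '1' (value 1) x 2^2 = 4
  Digit '0' (value 0) x 2^1 = 0
  Digit '1' (value 1) x 2^0 = 1
Sum = 7421

7421


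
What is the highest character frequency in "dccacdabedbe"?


Input: dccacdabedbe
Character counts:
  'a': 2
  'b': 2
  'c': 3
  'd': 3
  'e': 2
Maximum frequency: 3

3


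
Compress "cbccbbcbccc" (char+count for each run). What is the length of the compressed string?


Input: cbccbbcbccc
Runs:
  'c' x 1 => "c1"
  'b' x 1 => "b1"
  'c' x 2 => "c2"
  'b' x 2 => "b2"
  'c' x 1 => "c1"
  'b' x 1 => "b1"
  'c' x 3 => "c3"
Compressed: "c1b1c2b2c1b1c3"
Compressed length: 14

14


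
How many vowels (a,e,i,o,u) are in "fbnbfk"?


Input: fbnbfk
Checking each character:
  'f' at position 0: consonant
  'b' at position 1: consonant
  'n' at position 2: consonant
  'b' at position 3: consonant
  'f' at position 4: consonant
  'k' at position 5: consonant
Total vowels: 0

0


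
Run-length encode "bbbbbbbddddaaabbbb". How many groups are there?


Input: bbbbbbbddddaaabbbb
Scanning for consecutive runs:
  Group 1: 'b' x 7 (positions 0-6)
  Group 2: 'd' x 4 (positions 7-10)
  Group 3: 'a' x 3 (positions 11-13)
  Group 4: 'b' x 4 (positions 14-17)
Total groups: 4

4


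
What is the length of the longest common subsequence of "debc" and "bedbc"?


LCS of "debc" and "bedbc"
DP table:
           b    e    d    b    c
      0    0    0    0    0    0
  d   0    0    0    1    1    1
  e   0    0    1    1    1    1
  b   0    1    1    1    2    2
  c   0    1    1    1    2    3
LCS length = dp[4][5] = 3

3


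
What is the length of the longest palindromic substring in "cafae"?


Input: "cafae"
Checking substrings for palindromes:
  [1:4] "afa" (len 3) => palindrome
Longest palindromic substring: "afa" with length 3

3


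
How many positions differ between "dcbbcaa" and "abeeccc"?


Comparing "dcbbcaa" and "abeeccc" position by position:
  Position 0: 'd' vs 'a' => DIFFER
  Position 1: 'c' vs 'b' => DIFFER
  Position 2: 'b' vs 'e' => DIFFER
  Position 3: 'b' vs 'e' => DIFFER
  Position 4: 'c' vs 'c' => same
  Position 5: 'a' vs 'c' => DIFFER
  Position 6: 'a' vs 'c' => DIFFER
Positions that differ: 6

6


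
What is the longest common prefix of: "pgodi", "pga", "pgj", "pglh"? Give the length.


Words: pgodi, pga, pgj, pglh
  Position 0: all 'p' => match
  Position 1: all 'g' => match
  Position 2: ('o', 'a', 'j', 'l') => mismatch, stop
LCP = "pg" (length 2)

2


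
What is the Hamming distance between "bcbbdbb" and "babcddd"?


Comparing "bcbbdbb" and "babcddd" position by position:
  Position 0: 'b' vs 'b' => same
  Position 1: 'c' vs 'a' => differ
  Position 2: 'b' vs 'b' => same
  Position 3: 'b' vs 'c' => differ
  Position 4: 'd' vs 'd' => same
  Position 5: 'b' vs 'd' => differ
  Position 6: 'b' vs 'd' => differ
Total differences (Hamming distance): 4

4


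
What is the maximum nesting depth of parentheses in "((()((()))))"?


Input: "((()((()))))"
Tracking depth:
  Position 0 '(': depth becomes 1
  Position 1 '(': depth becomes 2
  Position 2 '(': depth becomes 3
  Position 3 ')': depth becomes 2
  Position 4 '(': depth becomes 3
  Position 5 '(': depth becomes 4
  Position 6 '(': depth becomes 5
  Position 7 ')': depth becomes 4
  Position 8 ')': depth becomes 3
  Position 9 ')': depth becomes 2
  Position 10 ')': depth becomes 1
  Position 11 ')': depth becomes 0
Maximum depth reached: 5

5


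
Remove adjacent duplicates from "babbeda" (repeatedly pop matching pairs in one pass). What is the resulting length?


Input: babbeda
Stack-based adjacent duplicate removal:
  Read 'b': push. Stack: b
  Read 'a': push. Stack: ba
  Read 'b': push. Stack: bab
  Read 'b': matches stack top 'b' => pop. Stack: ba
  Read 'e': push. Stack: bae
  Read 'd': push. Stack: baed
  Read 'a': push. Stack: baeda
Final stack: "baeda" (length 5)

5


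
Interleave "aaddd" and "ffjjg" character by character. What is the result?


Interleaving "aaddd" and "ffjjg":
  Position 0: 'a' from first, 'f' from second => "af"
  Position 1: 'a' from first, 'f' from second => "af"
  Position 2: 'd' from first, 'j' from second => "dj"
  Position 3: 'd' from first, 'j' from second => "dj"
  Position 4: 'd' from first, 'g' from second => "dg"
Result: afafdjdjdg

afafdjdjdg


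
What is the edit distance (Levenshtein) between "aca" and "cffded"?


Computing edit distance: "aca" -> "cffded"
DP table:
           c    f    f    d    e    d
      0    1    2    3    4    5    6
  a   1    1    2    3    4    5    6
  c   2    1    2    3    4    5    6
  a   3    2    2    3    4    5    6
Edit distance = dp[3][6] = 6

6


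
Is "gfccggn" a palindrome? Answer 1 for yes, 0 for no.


Input: gfccggn
Reversed: nggccfg
  Compare pos 0 ('g') with pos 6 ('n'): MISMATCH
  Compare pos 1 ('f') with pos 5 ('g'): MISMATCH
  Compare pos 2 ('c') with pos 4 ('g'): MISMATCH
Result: not a palindrome

0


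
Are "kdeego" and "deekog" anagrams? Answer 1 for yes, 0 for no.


Strings: "kdeego", "deekog"
Sorted first:  deegko
Sorted second: deegko
Sorted forms match => anagrams

1


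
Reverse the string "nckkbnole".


Input: nckkbnole
Reading characters right to left:
  Position 8: 'e'
  Position 7: 'l'
  Position 6: 'o'
  Position 5: 'n'
  Position 4: 'b'
  Position 3: 'k'
  Position 2: 'k'
  Position 1: 'c'
  Position 0: 'n'
Reversed: elonbkkcn

elonbkkcn


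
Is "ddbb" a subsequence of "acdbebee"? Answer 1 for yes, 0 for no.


Check if "ddbb" is a subsequence of "acdbebee"
Greedy scan:
  Position 0 ('a'): no match needed
  Position 1 ('c'): no match needed
  Position 2 ('d'): matches sub[0] = 'd'
  Position 3 ('b'): no match needed
  Position 4 ('e'): no match needed
  Position 5 ('b'): no match needed
  Position 6 ('e'): no match needed
  Position 7 ('e'): no match needed
Only matched 1/4 characters => not a subsequence

0


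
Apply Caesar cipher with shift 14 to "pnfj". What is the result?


Caesar cipher: shift "pnfj" by 14
  'p' (pos 15) + 14 = pos 3 = 'd'
  'n' (pos 13) + 14 = pos 1 = 'b'
  'f' (pos 5) + 14 = pos 19 = 't'
  'j' (pos 9) + 14 = pos 23 = 'x'
Result: dbtx

dbtx


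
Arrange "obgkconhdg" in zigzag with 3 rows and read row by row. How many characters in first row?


Zigzag "obgkconhdg" into 3 rows:
Placing characters:
  'o' => row 0
  'b' => row 1
  'g' => row 2
  'k' => row 1
  'c' => row 0
  'o' => row 1
  'n' => row 2
  'h' => row 1
  'd' => row 0
  'g' => row 1
Rows:
  Row 0: "ocd"
  Row 1: "bkohg"
  Row 2: "gn"
First row length: 3

3


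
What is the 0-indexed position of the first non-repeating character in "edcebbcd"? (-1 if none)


Input: edcebbcd
Character frequencies:
  'b': 2
  'c': 2
  'd': 2
  'e': 2
Scanning left to right for freq == 1:
  Position 0 ('e'): freq=2, skip
  Position 1 ('d'): freq=2, skip
  Position 2 ('c'): freq=2, skip
  Position 3 ('e'): freq=2, skip
  Position 4 ('b'): freq=2, skip
  Position 5 ('b'): freq=2, skip
  Position 6 ('c'): freq=2, skip
  Position 7 ('d'): freq=2, skip
  No unique character found => answer = -1

-1


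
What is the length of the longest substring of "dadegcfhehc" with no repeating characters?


Input: "dadegcfhehc"
Sliding window (track last position of each char):
  Position 0 ('d'): window [0,0] length 1 -- new best
  Position 1 ('a'): window [0,1] length 2 -- new best
  Position 2 ('d'): repeat (last at 0), move window start to 1
  Position 2 ('d'): window [1,2] length 2
  Position 3 ('e'): window [1,3] length 3 -- new best
  Position 4 ('g'): window [1,4] length 4 -- new best
  Position 5 ('c'): window [1,5] length 5 -- new best
  Position 6 ('f'): window [1,6] length 6 -- new best
  Position 7 ('h'): window [1,7] length 7 -- new best
  Position 8 ('e'): repeat (last at 3), move window start to 4
  Position 8 ('e'): window [4,8] length 5
  Position 9 ('h'): repeat (last at 7), move window start to 8
  Position 9 ('h'): window [8,9] length 2
  Position 10 ('c'): window [8,10] length 3
Longest substring with no repeats: "adegcfh" with length 7

7


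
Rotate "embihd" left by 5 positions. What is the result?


Input: "embihd", rotate left by 5
First 5 characters: "embih"
Remaining characters: "d"
Concatenate remaining + first: "d" + "embih" = "dembih"

dembih


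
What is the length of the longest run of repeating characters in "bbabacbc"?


Input: "bbabacbc"
Scanning for longest run:
  Position 1 ('b'): continues run of 'b', length=2
  Position 2 ('a'): new char, reset run to 1
  Position 3 ('b'): new char, reset run to 1
  Position 4 ('a'): new char, reset run to 1
  Position 5 ('c'): new char, reset run to 1
  Position 6 ('b'): new char, reset run to 1
  Position 7 ('c'): new char, reset run to 1
Longest run: 'b' with length 2

2


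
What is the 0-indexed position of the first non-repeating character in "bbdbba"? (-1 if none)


Input: bbdbba
Character frequencies:
  'a': 1
  'b': 4
  'd': 1
Scanning left to right for freq == 1:
  Position 0 ('b'): freq=4, skip
  Position 1 ('b'): freq=4, skip
  Position 2 ('d'): unique! => answer = 2

2
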